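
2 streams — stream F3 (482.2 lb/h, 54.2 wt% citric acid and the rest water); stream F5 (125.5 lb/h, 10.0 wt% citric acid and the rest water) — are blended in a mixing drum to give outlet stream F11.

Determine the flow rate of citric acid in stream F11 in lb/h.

citric acid out = citric acid in = 482.2×0.542 + 125.5×0.100 = 273.9 lb/h.

273.9 lb/h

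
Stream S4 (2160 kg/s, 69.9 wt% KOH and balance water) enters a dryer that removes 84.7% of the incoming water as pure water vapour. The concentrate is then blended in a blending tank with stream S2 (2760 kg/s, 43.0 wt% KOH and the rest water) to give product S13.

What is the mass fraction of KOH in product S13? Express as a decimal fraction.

0.6172

Vapour removed = 0.847×0.301×2160 = 550.69 kg/s; concentrate = 1609.3 kg/s.
KOH reaching the mixer = 1509.8 (from concentrate) + 2760×0.430 = 2696.6 kg/s.
Product flow = 1609.3 + 2760 = 4369.3 kg/s; KOH fraction = 0.6172.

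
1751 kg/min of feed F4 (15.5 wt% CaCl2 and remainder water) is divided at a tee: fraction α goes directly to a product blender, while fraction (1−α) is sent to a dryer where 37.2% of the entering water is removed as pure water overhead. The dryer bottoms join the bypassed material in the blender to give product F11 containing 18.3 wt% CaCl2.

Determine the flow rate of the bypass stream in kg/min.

All 1751×0.155 = 271.4 kg/min of CaCl2 reaches F11, so F11 = 271.4/0.183 = 1483.1 kg/min and vapour = 267.91 kg/min.
The evaporator receives (1−α)·1751 of feed at 0.845 water and removes 0.372 of that water:
0.372×0.845×(1−α)×1751 = 267.91
(1−α) = 267.91/550.41 = 0.4868;  α = 0.5132.
Bypass flow = 0.5132×1751 = 898.7 kg/min.

898.7 kg/min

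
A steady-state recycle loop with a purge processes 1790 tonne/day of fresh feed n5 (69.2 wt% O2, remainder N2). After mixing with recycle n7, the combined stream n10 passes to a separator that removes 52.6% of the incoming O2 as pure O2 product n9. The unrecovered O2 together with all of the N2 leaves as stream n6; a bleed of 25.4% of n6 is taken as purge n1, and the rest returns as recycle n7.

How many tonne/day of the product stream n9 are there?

O2 in n10: m_A = 1790×0.692 + (1−0.254)·(1−0.526)·m_A, so m_A = 1238.7/0.6464 = 1916.3 tonne/day.
Product n9 = 0.526×1916.3 = 1008 tonne/day.

1008 tonne/day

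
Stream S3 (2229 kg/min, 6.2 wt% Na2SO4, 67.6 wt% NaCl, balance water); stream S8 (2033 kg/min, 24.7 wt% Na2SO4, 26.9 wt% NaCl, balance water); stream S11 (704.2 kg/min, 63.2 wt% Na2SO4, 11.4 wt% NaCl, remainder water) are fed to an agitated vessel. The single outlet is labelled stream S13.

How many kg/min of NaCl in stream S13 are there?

2134 kg/min

NaCl out = NaCl in = 2229×0.676 + 2033×0.269 + 704.2×0.114 = 2134 kg/min.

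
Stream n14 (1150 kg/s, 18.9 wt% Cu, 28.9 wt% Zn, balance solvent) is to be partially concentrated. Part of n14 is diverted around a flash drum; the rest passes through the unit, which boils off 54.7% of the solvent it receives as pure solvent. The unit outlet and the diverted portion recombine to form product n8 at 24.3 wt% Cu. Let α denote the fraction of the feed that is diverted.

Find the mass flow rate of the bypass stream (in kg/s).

All 1150×0.189 = 217.35 kg/s of Cu reaches n8, so n8 = 217.35/0.243 = 894.44 kg/s and vapour = 255.56 kg/s.
The evaporator receives (1−α)·1150 of feed at 0.522 solvent and removes 0.547 of that solvent:
0.547×0.522×(1−α)×1150 = 255.56
(1−α) = 255.56/328.36 = 0.7783;  α = 0.2217.
Bypass flow = 0.2217×1150 = 254.99 kg/s.

255 kg/s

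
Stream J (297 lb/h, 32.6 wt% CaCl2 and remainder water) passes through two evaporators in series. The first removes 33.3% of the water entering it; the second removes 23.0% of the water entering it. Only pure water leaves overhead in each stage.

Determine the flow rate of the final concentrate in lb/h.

water in feed = 297×0.674 = 200.18 lb/h.
After stage 1: water left = (1−0.333)×200.18 = 133.52; stream total = 230.34 lb/h.
After stage 2: water left = (1−0.230)×133.52 = 102.81; final concentrate = 199.63 lb/h.

199.6 lb/h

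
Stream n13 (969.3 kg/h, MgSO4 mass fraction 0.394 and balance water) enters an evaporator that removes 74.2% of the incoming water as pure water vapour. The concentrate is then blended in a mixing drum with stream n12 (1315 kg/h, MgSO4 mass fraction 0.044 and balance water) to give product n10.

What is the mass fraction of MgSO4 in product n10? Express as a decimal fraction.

Vapour removed = 0.742×0.606×969.3 = 435.85 kg/h; concentrate = 533.45 kg/h.
MgSO4 reaching the mixer = 381.9 (from concentrate) + 1315×0.044 = 439.76 kg/h.
Product flow = 533.45 + 1315 = 1848.5 kg/h; MgSO4 fraction = 0.238.

0.238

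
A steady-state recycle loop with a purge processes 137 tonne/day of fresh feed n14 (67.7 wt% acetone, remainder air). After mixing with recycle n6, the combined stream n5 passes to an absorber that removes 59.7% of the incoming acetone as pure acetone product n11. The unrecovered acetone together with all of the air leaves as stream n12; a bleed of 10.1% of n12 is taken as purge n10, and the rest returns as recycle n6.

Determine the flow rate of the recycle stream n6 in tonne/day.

446.6 tonne/day

air enters only via n14 and leaves only via the purge: 137×0.323 = 0.101×(air in n12), and the absorber passes all air, so air in n5 = air in n12 = 438.13 tonne/day.
acetone in n5: m_A = 137×0.677 + (1−0.101)·(1−0.597)·m_A, so m_A = 92.749/0.6377 = 145.44 tonne/day.
n12 = (1−0.597)×145.44 + 438.13 = 496.74 tonne/day.
Recycle n6 = (1−0.101)×496.74 = 446.57 tonne/day.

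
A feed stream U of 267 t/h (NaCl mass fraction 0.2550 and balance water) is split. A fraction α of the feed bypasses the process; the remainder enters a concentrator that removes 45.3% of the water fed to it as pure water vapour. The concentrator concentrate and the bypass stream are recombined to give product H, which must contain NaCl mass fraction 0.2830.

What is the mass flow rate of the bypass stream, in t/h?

All 267×0.255 = 68.085 t/h of NaCl reaches H, so H = 68.085/0.283 = 240.58 t/h and vapour = 26.417 t/h.
The evaporator receives (1−α)·267 of feed at 0.745 water and removes 0.453 of that water:
0.453×0.745×(1−α)×267 = 26.417
(1−α) = 26.417/90.108 = 0.2932;  α = 0.7068.
Bypass flow = 0.7068×267 = 188.72 t/h.

188.7 t/h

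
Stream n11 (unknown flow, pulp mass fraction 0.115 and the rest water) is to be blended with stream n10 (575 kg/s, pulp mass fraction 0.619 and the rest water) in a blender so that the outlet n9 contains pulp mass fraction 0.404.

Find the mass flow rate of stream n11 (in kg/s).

427.8 kg/s

Let n11 be the unknown flow. Total out = 575 + n11.
pulp balance: 355.93 + 0.115·n11 = 0.404·(575 + n11)
(0.115 − 0.404)·n11 = 0.404×575 − 355.93 = -123.62
n11 = -123.62 / -0.289 = 427.77 kg/s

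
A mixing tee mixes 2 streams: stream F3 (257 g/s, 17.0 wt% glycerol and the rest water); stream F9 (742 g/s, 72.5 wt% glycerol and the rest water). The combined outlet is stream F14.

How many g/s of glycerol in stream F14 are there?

581.6 g/s

glycerol out = glycerol in = 257×0.170 + 742×0.725 = 581.64 g/s.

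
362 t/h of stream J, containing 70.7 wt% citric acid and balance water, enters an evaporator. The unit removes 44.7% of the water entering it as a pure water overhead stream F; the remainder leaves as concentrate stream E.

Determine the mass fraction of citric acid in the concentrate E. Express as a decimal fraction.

citric acid is not removed: 362×0.707 = 255.93 t/h of citric acid enters E.
water entering = 362×0.293 = 106.07 t/h; overhead removed = 0.447×106.07 = 47.412 t/h.
Concentrate = 362 − 47.412 = 314.59 t/h.
Mass fraction = 255.93/314.59 = 0.8136.

0.8136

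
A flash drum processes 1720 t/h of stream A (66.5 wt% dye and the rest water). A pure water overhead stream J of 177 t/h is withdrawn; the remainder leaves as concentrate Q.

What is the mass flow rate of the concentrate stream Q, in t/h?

1543 t/h

Concentrate = 1720 − 177 = 1543 t/h.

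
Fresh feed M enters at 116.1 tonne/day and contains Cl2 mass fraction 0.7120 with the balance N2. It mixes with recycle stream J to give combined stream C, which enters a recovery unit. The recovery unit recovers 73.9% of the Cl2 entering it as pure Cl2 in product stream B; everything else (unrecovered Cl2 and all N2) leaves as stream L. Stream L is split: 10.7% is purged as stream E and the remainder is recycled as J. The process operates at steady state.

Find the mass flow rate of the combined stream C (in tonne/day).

N2 enters only via M and leaves only via the purge: 116.1×0.288 = 0.107×(N2 in L), and the recovery unit passes all N2, so N2 in C = N2 in L = 312.49 tonne/day.
Cl2 in C: m_A = 116.1×0.712 + (1−0.107)·(1−0.739)·m_A, so m_A = 82.663/0.7669 = 107.78 tonne/day.
C = 107.78 + 312.49 = 420.28 tonne/day.

420.3 tonne/day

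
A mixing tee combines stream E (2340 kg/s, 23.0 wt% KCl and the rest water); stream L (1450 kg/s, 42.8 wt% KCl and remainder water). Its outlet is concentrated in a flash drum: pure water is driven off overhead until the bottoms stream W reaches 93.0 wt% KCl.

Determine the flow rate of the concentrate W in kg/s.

1246 kg/s

KCl entering = 2340×0.230 + 1450×0.428 = 1158.8 kg/s.
All KCl reports to W, so W = 1158.8/0.930 = 1246 kg/s.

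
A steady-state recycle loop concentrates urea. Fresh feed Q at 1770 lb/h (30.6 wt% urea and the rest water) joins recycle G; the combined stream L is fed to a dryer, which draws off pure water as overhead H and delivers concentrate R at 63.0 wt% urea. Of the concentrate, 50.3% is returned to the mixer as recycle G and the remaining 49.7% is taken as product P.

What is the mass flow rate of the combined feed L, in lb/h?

2640 lb/h

Overall urea balance (none leaves overhead): urea in fresh feed = urea in product, i.e. 1770×0.306 = (1−0.503)·R·0.630.
R = 541.62/(0.630×0.497) = 1729.8 lb/h.
Recycle G = 0.503×1729.8 = 870.09 lb/h.
Combined feed L = 1770 + 870.09 = 2640.1 lb/h.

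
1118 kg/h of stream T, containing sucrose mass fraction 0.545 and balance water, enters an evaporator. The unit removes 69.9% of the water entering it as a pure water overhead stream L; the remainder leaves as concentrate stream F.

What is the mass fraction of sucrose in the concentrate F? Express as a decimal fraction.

0.799

sucrose is not removed: 1118×0.545 = 609.31 kg/h of sucrose enters F.
water entering = 1118×0.455 = 508.69 kg/h; overhead removed = 0.699×508.69 = 355.57 kg/h.
Concentrate = 1118 − 355.57 = 762.43 kg/h.
Mass fraction = 609.31/762.43 = 0.799.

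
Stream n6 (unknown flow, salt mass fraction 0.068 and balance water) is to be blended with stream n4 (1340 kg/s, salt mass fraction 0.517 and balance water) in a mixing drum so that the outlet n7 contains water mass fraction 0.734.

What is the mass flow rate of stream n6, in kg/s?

Let n6 be the unknown flow. Total out = 1340 + n6.
water balance: 647.22 + 0.932·n6 = 0.734·(1340 + n6)
(0.932 − 0.734)·n6 = 0.734×1340 − 647.22 = 336.34
n6 = 336.34 / 0.198 = 1698.7 kg/s

1699 kg/s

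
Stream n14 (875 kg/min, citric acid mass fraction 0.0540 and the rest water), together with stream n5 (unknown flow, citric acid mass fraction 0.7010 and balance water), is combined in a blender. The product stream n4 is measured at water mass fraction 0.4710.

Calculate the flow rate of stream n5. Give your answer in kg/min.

2416 kg/min

Let n5 be the unknown flow. Total out = 875 + n5.
water balance: 827.75 + 0.299·n5 = 0.471·(875 + n5)
(0.299 − 0.471)·n5 = 0.471×875 − 827.75 = -415.62
n5 = -415.62 / -0.172 = 2416.4 kg/min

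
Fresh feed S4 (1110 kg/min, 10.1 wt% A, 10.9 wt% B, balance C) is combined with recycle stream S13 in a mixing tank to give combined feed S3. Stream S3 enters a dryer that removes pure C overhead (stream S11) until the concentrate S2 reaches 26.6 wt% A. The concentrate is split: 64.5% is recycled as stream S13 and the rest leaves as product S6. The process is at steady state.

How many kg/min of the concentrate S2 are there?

Overall A balance (none leaves overhead): A in fresh feed = A in product, i.e. 1110×0.101 = (1−0.645)·S2·0.266.
S2 = 112.11/(0.266×0.355) = 1187.2 kg/min.

1187 kg/min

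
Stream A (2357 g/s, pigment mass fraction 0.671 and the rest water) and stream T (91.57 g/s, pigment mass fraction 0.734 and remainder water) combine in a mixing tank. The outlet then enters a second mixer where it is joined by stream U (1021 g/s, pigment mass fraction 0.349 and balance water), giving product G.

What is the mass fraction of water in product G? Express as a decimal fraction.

Overall, product flow = 3469.6 g/s.
water in = 2357×0.329 + 91.57×0.266 + 1021×0.651 = 1464.5 g/s.
water fraction in G = 0.422.

0.422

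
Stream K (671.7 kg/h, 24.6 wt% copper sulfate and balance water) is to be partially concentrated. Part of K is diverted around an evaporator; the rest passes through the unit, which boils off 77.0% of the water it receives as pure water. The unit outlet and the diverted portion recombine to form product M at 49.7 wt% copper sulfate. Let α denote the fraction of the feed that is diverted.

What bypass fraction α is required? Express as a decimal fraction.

All 671.7×0.246 = 165.24 kg/h of copper sulfate reaches M, so M = 165.24/0.497 = 332.47 kg/h and vapour = 339.23 kg/h.
The evaporator receives (1−α)·671.7 of feed at 0.754 water and removes 0.770 of that water:
0.770×0.754×(1−α)×671.7 = 339.23
(1−α) = 339.23/389.98 = 0.8699;  α = 0.1301.

0.130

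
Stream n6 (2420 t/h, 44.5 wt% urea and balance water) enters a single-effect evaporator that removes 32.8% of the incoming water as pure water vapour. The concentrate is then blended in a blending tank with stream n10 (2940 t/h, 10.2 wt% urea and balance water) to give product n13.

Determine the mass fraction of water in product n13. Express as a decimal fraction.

0.7201

Vapour removed = 0.328×0.555×2420 = 440.54 t/h; concentrate = 1979.5 t/h.
water reaching the mixer = 902.56 (from concentrate) + 2940×0.898 = 3542.7 t/h.
Product flow = 1979.5 + 2940 = 4919.5 t/h; water fraction = 0.7201.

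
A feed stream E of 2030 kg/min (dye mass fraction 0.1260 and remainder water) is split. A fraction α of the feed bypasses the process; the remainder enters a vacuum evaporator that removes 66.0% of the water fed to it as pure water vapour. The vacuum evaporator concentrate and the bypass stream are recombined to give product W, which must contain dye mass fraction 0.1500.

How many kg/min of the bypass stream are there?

All 2030×0.126 = 255.78 kg/min of dye reaches W, so W = 255.78/0.150 = 1705.2 kg/min and vapour = 324.8 kg/min.
The evaporator receives (1−α)·2030 of feed at 0.874 water and removes 0.660 of that water:
0.660×0.874×(1−α)×2030 = 324.8
(1−α) = 324.8/1171 = 0.2774;  α = 0.7226.
Bypass flow = 0.7226×2030 = 1466.9 kg/min.

1467 kg/min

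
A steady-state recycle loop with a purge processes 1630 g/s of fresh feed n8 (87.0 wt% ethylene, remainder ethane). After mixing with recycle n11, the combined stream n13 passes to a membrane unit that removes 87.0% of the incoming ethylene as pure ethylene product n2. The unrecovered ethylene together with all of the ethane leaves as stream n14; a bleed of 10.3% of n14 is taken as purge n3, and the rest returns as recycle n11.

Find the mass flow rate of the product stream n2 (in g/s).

ethylene in n13: m_A = 1630×0.870 + (1−0.103)·(1−0.870)·m_A, so m_A = 1418.1/0.8834 = 1605.3 g/s.
Product n2 = 0.870×1605.3 = 1396.6 g/s.

1397 g/s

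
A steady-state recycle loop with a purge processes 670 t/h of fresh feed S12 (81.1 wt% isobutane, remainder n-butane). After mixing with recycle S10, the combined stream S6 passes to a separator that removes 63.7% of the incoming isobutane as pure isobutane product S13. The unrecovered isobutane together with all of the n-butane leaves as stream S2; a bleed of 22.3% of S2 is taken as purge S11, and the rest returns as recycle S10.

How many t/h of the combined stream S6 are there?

n-butane enters only via S12 and leaves only via the purge: 670×0.189 = 0.223×(n-butane in S2), and the separator passes all n-butane, so n-butane in S6 = n-butane in S2 = 567.85 t/h.
isobutane in S6: m_A = 670×0.811 + (1−0.223)·(1−0.637)·m_A, so m_A = 543.37/0.7179 = 756.84 t/h.
S6 = 756.84 + 567.85 = 1324.7 t/h.

1325 t/h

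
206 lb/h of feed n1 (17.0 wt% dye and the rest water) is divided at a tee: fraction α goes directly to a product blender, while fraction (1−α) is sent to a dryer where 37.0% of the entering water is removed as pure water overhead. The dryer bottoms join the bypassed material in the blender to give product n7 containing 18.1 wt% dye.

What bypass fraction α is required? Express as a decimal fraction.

All 206×0.170 = 35.02 lb/h of dye reaches n7, so n7 = 35.02/0.181 = 193.48 lb/h and vapour = 12.519 lb/h.
The evaporator receives (1−α)·206 of feed at 0.830 water and removes 0.370 of that water:
0.370×0.830×(1−α)×206 = 12.519
(1−α) = 12.519/63.263 = 0.1979;  α = 0.8021.

0.802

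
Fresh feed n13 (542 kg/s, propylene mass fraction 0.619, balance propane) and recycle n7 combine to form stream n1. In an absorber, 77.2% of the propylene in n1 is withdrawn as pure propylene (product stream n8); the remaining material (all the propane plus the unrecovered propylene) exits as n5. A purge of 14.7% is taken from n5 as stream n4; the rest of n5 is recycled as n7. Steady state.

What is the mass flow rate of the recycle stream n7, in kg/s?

1279 kg/s

propane enters only via n13 and leaves only via the purge: 542×0.381 = 0.147×(propane in n5), and the absorber passes all propane, so propane in n1 = propane in n5 = 1404.8 kg/s.
propylene in n1: m_A = 542×0.619 + (1−0.147)·(1−0.772)·m_A, so m_A = 335.5/0.8055 = 416.5 kg/s.
n5 = (1−0.772)×416.5 + 1404.8 = 1499.7 kg/s.
Recycle n7 = (1−0.147)×1499.7 = 1279.3 kg/s.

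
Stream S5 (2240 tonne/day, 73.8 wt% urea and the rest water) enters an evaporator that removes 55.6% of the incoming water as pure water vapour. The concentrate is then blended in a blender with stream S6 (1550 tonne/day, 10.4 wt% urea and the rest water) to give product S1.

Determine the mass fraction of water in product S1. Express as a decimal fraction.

Vapour removed = 0.556×0.262×2240 = 326.31 tonne/day; concentrate = 1913.7 tonne/day.
water reaching the mixer = 260.57 (from concentrate) + 1550×0.896 = 1649.4 tonne/day.
Product flow = 1913.7 + 1550 = 3463.7 tonne/day; water fraction = 0.4762.

0.4762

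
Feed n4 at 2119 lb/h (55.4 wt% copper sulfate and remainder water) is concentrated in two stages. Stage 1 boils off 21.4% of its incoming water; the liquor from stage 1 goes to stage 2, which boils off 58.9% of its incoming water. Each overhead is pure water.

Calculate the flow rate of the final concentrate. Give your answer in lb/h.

1479 lb/h

water in feed = 2119×0.446 = 945.07 lb/h.
After stage 1: water left = (1−0.214)×945.07 = 742.83; stream total = 1916.8 lb/h.
After stage 2: water left = (1−0.589)×742.83 = 305.3; final concentrate = 1479.2 lb/h.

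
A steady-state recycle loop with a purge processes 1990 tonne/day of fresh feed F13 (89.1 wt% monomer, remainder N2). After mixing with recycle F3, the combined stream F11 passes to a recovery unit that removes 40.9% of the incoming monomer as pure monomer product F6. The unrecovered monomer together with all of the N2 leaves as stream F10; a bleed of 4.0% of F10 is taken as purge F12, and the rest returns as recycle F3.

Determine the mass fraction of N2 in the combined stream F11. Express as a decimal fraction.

N2 enters only via F13 and leaves only via the purge: 1990×0.109 = 0.040×(N2 in F10), and the recovery unit passes all N2, so N2 in F11 = N2 in F10 = 5422.8 tonne/day.
monomer in F11: m_A = 1990×0.891 + (1−0.040)·(1−0.409)·m_A, so m_A = 1773.1/0.4326 = 4098.3 tonne/day.
F11 = 4098.3 + 5422.8 = 9521.1 tonne/day.
N2 fraction in F11 = 5422.8/9521.1 = 0.570.

0.570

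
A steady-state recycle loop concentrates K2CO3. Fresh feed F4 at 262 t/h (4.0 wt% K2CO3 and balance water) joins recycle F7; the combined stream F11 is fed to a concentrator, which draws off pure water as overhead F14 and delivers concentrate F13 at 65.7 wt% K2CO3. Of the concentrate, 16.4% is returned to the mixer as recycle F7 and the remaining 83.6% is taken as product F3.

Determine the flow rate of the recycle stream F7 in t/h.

3.129 t/h

Overall K2CO3 balance (none leaves overhead): K2CO3 in fresh feed = K2CO3 in product, i.e. 262×0.040 = (1−0.164)·F13·0.657.
F13 = 10.48/(0.657×0.836) = 19.08 t/h.
Recycle F7 = 0.164×19.08 = 3.1292 t/h.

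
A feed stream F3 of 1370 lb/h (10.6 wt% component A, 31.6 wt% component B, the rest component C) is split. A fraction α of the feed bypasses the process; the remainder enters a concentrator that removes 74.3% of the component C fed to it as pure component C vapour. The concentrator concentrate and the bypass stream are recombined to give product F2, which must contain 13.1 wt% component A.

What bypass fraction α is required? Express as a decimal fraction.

0.556

All 1370×0.106 = 145.22 lb/h of component A reaches F2, so F2 = 145.22/0.131 = 1108.5 lb/h and vapour = 261.45 lb/h.
The evaporator receives (1−α)·1370 of feed at 0.578 component C and removes 0.743 of that component C:
0.743×0.578×(1−α)×1370 = 261.45
(1−α) = 261.45/588.35 = 0.4444;  α = 0.5556.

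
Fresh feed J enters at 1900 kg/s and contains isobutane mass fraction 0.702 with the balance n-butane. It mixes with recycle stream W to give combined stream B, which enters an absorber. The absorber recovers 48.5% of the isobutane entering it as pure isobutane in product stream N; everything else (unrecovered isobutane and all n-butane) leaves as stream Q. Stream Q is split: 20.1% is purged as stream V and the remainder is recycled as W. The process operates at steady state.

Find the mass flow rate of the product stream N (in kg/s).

1099 kg/s

isobutane in B: m_A = 1900×0.702 + (1−0.201)·(1−0.485)·m_A, so m_A = 1333.8/0.5885 = 2266.4 kg/s.
Product N = 0.485×2266.4 = 1099.2 kg/s.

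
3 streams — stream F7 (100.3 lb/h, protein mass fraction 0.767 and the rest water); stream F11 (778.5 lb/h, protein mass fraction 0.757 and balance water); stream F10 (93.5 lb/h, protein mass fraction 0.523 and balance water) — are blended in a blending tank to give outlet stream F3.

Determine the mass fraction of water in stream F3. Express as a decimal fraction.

0.264

Total flow out = 100.3 + 778.5 + 93.5 = 972.3 lb/h.
water in = 100.3×0.233 + 778.5×0.243 + 93.5×0.477 = 257.14 lb/h.
water mass fraction in F3 = 257.14/972.3 = 0.264.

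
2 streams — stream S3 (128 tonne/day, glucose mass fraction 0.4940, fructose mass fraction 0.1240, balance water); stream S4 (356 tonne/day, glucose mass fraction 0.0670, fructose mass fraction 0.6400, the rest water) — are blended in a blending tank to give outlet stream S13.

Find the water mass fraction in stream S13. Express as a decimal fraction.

0.3165

Total flow out = 128 + 356 = 484 tonne/day.
water in = 128×0.382 + 356×0.293 = 153.2 tonne/day.
water mass fraction in S13 = 153.2/484 = 0.3165.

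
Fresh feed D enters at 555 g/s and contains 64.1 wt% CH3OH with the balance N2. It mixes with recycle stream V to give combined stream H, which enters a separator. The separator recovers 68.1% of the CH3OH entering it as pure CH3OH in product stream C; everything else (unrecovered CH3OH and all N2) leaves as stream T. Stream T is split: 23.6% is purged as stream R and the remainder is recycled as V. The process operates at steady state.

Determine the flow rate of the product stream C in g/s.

CH3OH in H: m_A = 555×0.641 + (1−0.236)·(1−0.681)·m_A, so m_A = 355.75/0.7563 = 470.4 g/s.
Product C = 0.681×470.4 = 320.34 g/s.

320.3 g/s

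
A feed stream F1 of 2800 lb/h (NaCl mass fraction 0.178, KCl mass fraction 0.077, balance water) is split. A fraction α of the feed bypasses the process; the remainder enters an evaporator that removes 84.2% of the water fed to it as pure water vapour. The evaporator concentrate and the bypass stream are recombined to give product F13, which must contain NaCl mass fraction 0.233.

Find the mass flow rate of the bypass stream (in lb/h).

All 2800×0.178 = 498.4 lb/h of NaCl reaches F13, so F13 = 498.4/0.233 = 2139.1 lb/h and vapour = 660.94 lb/h.
The evaporator receives (1−α)·2800 of feed at 0.745 water and removes 0.842 of that water:
0.842×0.745×(1−α)×2800 = 660.94
(1−α) = 660.94/1756.4 = 0.3763;  α = 0.6237.
Bypass flow = 0.6237×2800 = 1746.3 lb/h.

1746 lb/h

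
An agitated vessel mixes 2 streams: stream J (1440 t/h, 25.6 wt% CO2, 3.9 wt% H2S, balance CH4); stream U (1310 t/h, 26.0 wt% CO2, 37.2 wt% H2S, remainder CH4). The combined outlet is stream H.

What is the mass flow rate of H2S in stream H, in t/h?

543.5 t/h

H2S out = H2S in = 1440×0.039 + 1310×0.372 = 543.48 t/h.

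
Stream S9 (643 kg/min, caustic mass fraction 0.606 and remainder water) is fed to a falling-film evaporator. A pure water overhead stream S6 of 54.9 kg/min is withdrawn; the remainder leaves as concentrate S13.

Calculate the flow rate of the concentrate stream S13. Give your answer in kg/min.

588.1 kg/min

Concentrate = 643 − 54.9 = 588.1 kg/min.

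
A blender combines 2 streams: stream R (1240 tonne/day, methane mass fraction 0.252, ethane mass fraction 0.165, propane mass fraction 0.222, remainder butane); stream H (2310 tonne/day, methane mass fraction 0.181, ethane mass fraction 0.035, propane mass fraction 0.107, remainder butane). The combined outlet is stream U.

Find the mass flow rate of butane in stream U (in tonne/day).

butane out = butane in = 1240×0.361 + 2310×0.677 = 2011.5 tonne/day.

2012 tonne/day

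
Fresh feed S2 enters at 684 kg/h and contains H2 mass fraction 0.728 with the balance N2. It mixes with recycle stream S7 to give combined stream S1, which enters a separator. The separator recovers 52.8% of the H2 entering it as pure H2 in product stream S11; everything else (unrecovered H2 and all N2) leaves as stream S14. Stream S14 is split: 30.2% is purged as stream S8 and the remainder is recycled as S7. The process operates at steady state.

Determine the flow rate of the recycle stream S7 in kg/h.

N2 enters only via S2 and leaves only via the purge: 684×0.272 = 0.302×(N2 in S14), and the separator passes all N2, so N2 in S1 = N2 in S14 = 616.05 kg/h.
H2 in S1: m_A = 684×0.728 + (1−0.302)·(1−0.528)·m_A, so m_A = 497.95/0.6705 = 742.61 kg/h.
S14 = (1−0.528)×742.61 + 616.05 = 966.56 kg/h.
Recycle S7 = (1−0.302)×966.56 = 674.66 kg/h.

674.7 kg/h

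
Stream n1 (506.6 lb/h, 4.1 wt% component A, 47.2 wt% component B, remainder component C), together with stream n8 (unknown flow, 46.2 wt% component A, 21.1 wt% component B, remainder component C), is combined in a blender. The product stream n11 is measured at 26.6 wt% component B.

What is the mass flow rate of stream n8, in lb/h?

1897 lb/h

Let n8 be the unknown flow. Total out = 506.6 + n8.
component B balance: 239.12 + 0.211·n8 = 0.266·(506.6 + n8)
(0.211 − 0.266)·n8 = 0.266×506.6 − 239.12 = -104.36
n8 = -104.36 / -0.055 = 1897.4 lb/h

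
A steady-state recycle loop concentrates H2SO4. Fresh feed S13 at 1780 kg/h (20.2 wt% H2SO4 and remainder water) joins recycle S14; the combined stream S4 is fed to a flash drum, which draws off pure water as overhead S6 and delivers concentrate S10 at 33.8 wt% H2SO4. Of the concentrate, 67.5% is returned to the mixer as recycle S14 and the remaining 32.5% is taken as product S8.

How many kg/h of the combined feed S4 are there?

Overall H2SO4 balance (none leaves overhead): H2SO4 in fresh feed = H2SO4 in product, i.e. 1780×0.202 = (1−0.675)·S10·0.338.
S10 = 359.56/(0.338×0.325) = 3273.2 kg/h.
Recycle S14 = 0.675×3273.2 = 2209.4 kg/h.
Combined feed S4 = 1780 + 2209.4 = 3989.4 kg/h.

3989 kg/h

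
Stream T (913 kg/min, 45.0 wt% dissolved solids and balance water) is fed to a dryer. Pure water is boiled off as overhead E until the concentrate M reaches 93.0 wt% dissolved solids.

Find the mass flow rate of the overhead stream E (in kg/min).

dissolved solids is conserved: 913×0.450 = 410.85 kg/min all reports to the concentrate.
Concentrate = 410.85/(target fraction) = 441.77 kg/min.
Overhead = 913 − 441.77 = 471.23 kg/min.

471.2 kg/min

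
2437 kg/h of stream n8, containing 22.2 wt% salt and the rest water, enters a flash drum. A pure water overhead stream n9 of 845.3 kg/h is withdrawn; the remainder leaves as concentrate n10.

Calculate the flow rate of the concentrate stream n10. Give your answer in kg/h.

Concentrate = 2437 − 845.3 = 1591.7 kg/h.

1592 kg/h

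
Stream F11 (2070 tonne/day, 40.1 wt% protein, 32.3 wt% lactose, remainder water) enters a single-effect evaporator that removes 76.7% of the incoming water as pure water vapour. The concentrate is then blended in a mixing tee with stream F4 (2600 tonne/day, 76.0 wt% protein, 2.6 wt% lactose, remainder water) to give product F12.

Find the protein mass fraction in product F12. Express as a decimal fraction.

Vapour removed = 0.767×0.276×2070 = 438.2 tonne/day; concentrate = 1631.8 tonne/day.
protein reaching the mixer = 830.07 (from concentrate) + 2600×0.760 = 2806.1 tonne/day.
Product flow = 1631.8 + 2600 = 4231.8 tonne/day; protein fraction = 0.6631.

0.6631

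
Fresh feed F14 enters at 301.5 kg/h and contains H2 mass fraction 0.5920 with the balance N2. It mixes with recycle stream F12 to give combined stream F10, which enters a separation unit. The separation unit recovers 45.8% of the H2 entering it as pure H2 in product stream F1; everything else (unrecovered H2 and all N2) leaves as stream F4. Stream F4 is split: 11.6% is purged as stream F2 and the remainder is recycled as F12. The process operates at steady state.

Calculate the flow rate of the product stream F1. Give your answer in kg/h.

156.9 kg/h

H2 in F10: m_A = 301.5×0.592 + (1−0.116)·(1−0.458)·m_A, so m_A = 178.49/0.5209 = 342.67 kg/h.
Product F1 = 0.458×342.67 = 156.94 kg/h.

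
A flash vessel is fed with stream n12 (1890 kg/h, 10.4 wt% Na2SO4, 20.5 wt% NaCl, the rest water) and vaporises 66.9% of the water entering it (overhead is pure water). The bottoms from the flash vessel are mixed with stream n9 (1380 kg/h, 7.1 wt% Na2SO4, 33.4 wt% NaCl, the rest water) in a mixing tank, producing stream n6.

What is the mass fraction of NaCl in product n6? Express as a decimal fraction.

Vapour removed = 0.669×0.691×1890 = 873.71 kg/h; concentrate = 1016.3 kg/h.
NaCl reaching the mixer = 387.45 (from concentrate) + 1380×0.334 = 848.37 kg/h.
Product flow = 1016.3 + 1380 = 2396.3 kg/h; NaCl fraction = 0.354.

0.354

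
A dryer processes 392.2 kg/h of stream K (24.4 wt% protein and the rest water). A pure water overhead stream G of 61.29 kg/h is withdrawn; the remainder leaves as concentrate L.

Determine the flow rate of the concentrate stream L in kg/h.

Concentrate = 392.2 − 61.29 = 330.91 kg/h.

330.9 kg/h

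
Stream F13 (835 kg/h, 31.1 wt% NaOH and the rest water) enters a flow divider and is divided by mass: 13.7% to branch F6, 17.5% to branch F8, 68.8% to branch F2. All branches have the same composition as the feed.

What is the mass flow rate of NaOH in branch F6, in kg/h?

35.58 kg/h

Branch F6 total = 0.137×835 = 114.4 kg/h.
NaOH in F6 = 0.311×114.4 = 35.577 kg/h.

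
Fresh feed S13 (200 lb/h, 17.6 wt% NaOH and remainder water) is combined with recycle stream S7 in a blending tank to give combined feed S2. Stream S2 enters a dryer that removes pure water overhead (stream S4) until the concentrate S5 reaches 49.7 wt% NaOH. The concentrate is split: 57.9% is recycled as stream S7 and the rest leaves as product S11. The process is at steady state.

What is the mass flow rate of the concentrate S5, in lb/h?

168.2 lb/h

Overall NaOH balance (none leaves overhead): NaOH in fresh feed = NaOH in product, i.e. 200×0.176 = (1−0.579)·S5·0.497.
S5 = 35.2/(0.497×0.421) = 168.23 lb/h.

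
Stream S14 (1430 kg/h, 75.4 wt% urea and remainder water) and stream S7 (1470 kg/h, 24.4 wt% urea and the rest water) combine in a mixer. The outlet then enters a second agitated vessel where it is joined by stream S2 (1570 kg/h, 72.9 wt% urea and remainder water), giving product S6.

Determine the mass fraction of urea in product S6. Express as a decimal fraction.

0.578

Overall, product flow = 4470 kg/h.
urea in = 1430×0.754 + 1470×0.244 + 1570×0.729 = 2581.4 kg/h.
urea fraction in S6 = 0.578.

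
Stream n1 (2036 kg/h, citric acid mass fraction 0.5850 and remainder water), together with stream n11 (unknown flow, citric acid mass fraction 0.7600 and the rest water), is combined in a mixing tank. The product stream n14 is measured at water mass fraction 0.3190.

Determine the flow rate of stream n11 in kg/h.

Let n11 be the unknown flow. Total out = 2036 + n11.
water balance: 844.94 + 0.240·n11 = 0.319·(2036 + n11)
(0.240 − 0.319)·n11 = 0.319×2036 − 844.94 = -195.46
n11 = -195.46 / -0.079 = 2474.1 kg/h

2474 kg/h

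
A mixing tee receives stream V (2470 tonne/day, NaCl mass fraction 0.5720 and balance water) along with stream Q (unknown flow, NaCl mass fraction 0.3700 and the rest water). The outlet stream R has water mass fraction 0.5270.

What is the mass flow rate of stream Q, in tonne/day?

Let Q be the unknown flow. Total out = 2470 + Q.
water balance: 1057.2 + 0.630·Q = 0.527·(2470 + Q)
(0.630 − 0.527)·Q = 0.527×2470 − 1057.2 = 244.53
Q = 244.53 / 0.103 = 2374.1 tonne/day

2374 tonne/day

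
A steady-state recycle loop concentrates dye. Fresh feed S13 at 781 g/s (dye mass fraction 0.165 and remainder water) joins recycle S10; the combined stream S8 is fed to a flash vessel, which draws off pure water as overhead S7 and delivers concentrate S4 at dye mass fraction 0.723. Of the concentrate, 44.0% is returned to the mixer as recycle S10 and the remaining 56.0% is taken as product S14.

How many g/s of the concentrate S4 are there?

318.3 g/s

Overall dye balance (none leaves overhead): dye in fresh feed = dye in product, i.e. 781×0.165 = (1−0.440)·S4·0.723.
S4 = 128.87/(0.723×0.560) = 318.28 g/s.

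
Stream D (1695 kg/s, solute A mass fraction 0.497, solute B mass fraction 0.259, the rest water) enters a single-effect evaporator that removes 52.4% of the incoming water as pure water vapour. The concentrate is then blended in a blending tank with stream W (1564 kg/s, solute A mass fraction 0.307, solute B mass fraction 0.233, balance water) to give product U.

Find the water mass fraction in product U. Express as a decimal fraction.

0.301

Vapour removed = 0.524×0.244×1695 = 216.72 kg/s; concentrate = 1478.3 kg/s.
water reaching the mixer = 196.86 (from concentrate) + 1564×0.460 = 916.3 kg/s.
Product flow = 1478.3 + 1564 = 3042.3 kg/s; water fraction = 0.301.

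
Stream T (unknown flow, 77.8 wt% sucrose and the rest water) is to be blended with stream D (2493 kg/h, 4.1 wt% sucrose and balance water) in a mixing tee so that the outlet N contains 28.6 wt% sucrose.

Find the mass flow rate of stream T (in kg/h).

Let T be the unknown flow. Total out = 2493 + T.
sucrose balance: 102.21 + 0.778·T = 0.286·(2493 + T)
(0.778 − 0.286)·T = 0.286×2493 − 102.21 = 610.78
T = 610.78 / 0.492 = 1241.4 kg/h

1241 kg/h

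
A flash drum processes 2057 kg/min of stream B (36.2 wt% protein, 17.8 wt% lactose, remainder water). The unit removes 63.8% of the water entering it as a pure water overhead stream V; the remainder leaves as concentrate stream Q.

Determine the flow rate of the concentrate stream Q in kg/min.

1453 kg/min

water entering = 2057×0.460 = 946.22 kg/min; overhead removed = 0.638×946.22 = 603.69 kg/min.
Concentrate = 2057 − 603.69 = 1453.3 kg/min.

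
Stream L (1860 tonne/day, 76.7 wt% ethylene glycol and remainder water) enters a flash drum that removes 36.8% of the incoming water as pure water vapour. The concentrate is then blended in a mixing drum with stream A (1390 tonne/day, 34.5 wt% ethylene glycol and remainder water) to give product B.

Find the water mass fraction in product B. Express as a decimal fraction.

Vapour removed = 0.368×0.233×1860 = 159.48 tonne/day; concentrate = 1700.5 tonne/day.
water reaching the mixer = 273.9 (from concentrate) + 1390×0.655 = 1184.3 tonne/day.
Product flow = 1700.5 + 1390 = 3090.5 tonne/day; water fraction = 0.3832.

0.3832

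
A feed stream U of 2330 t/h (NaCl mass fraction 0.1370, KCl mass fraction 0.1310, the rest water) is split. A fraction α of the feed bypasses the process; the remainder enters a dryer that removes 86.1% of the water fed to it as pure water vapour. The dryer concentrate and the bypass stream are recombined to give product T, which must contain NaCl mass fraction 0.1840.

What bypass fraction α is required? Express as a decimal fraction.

All 2330×0.137 = 319.21 t/h of NaCl reaches T, so T = 319.21/0.184 = 1734.8 t/h and vapour = 595.16 t/h.
The evaporator receives (1−α)·2330 of feed at 0.732 water and removes 0.861 of that water:
0.861×0.732×(1−α)×2330 = 595.16
(1−α) = 595.16/1468.5 = 0.4053;  α = 0.5947.

0.595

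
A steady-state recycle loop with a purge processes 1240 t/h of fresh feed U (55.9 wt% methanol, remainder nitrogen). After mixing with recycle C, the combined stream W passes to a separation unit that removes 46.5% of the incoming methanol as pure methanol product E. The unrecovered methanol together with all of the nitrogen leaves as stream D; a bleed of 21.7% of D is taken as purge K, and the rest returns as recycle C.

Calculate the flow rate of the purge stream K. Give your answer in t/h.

nitrogen enters only via U and leaves only via the purge: 1240×0.441 = 0.217×(nitrogen in D), and the separation unit passes all nitrogen, so nitrogen in W = nitrogen in D = 2520 t/h.
methanol in W: m_A = 1240×0.559 + (1−0.217)·(1−0.465)·m_A, so m_A = 693.16/0.5811 = 1192.9 t/h.
D = (1−0.465)×1192.9 + 2520 = 3158.2 t/h.
Purge K = 0.217×3158.2 = 685.32 t/h.

685.3 t/h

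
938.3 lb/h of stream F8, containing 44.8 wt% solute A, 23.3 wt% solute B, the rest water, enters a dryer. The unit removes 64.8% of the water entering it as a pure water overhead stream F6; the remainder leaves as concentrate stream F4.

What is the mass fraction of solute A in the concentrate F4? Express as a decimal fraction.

0.5647

solute A is not removed: 938.3×0.448 = 420.36 lb/h of solute A enters F4.
water entering = 938.3×0.319 = 299.32 lb/h; overhead removed = 0.648×299.32 = 193.96 lb/h.
Concentrate = 938.3 − 193.96 = 744.34 lb/h.
Mass fraction = 420.36/744.34 = 0.5647.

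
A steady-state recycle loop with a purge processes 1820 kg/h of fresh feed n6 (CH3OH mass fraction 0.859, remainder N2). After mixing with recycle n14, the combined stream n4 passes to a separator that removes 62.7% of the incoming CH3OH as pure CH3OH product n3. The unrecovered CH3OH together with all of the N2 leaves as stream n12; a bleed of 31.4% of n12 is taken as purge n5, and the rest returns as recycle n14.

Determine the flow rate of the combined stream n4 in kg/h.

N2 enters only via n6 and leaves only via the purge: 1820×0.141 = 0.314×(N2 in n12), and the separator passes all N2, so N2 in n4 = N2 in n12 = 817.26 kg/h.
CH3OH in n4: m_A = 1820×0.859 + (1−0.314)·(1−0.627)·m_A, so m_A = 1563.4/0.7441 = 2101 kg/h.
n4 = 2101 + 817.26 = 2918.2 kg/h.

2918 kg/h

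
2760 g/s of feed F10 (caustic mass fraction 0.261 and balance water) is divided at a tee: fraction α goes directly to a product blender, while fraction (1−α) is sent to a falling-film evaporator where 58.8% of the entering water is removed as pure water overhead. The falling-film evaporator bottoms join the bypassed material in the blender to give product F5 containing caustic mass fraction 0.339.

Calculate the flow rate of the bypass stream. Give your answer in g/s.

1299 g/s

All 2760×0.261 = 720.36 g/s of caustic reaches F5, so F5 = 720.36/0.339 = 2125 g/s and vapour = 635.04 g/s.
The evaporator receives (1−α)·2760 of feed at 0.739 water and removes 0.588 of that water:
0.588×0.739×(1−α)×2760 = 635.04
(1−α) = 635.04/1199.3 = 0.5295;  α = 0.4705.
Bypass flow = 0.4705×2760 = 1298.6 g/s.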